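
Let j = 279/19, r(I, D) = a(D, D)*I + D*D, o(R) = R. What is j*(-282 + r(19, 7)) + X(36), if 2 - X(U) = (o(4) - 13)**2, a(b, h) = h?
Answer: -29401/19 ≈ -1547.4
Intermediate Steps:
r(I, D) = D**2 + D*I (r(I, D) = D*I + D*D = D*I + D**2 = D**2 + D*I)
j = 279/19 (j = 279*(1/19) = 279/19 ≈ 14.684)
X(U) = -79 (X(U) = 2 - (4 - 13)**2 = 2 - 1*(-9)**2 = 2 - 1*81 = 2 - 81 = -79)
j*(-282 + r(19, 7)) + X(36) = 279*(-282 + 7*(7 + 19))/19 - 79 = 279*(-282 + 7*26)/19 - 79 = 279*(-282 + 182)/19 - 79 = (279/19)*(-100) - 79 = -27900/19 - 79 = -29401/19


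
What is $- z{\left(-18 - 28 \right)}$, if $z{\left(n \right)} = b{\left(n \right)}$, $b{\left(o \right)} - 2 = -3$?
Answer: $1$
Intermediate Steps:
$b{\left(o \right)} = -1$ ($b{\left(o \right)} = 2 - 3 = -1$)
$z{\left(n \right)} = -1$
$- z{\left(-18 - 28 \right)} = \left(-1\right) \left(-1\right) = 1$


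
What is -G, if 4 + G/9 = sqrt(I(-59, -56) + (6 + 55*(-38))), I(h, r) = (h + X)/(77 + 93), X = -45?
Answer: 36 - 54*I*sqrt(418370)/85 ≈ 36.0 - 410.92*I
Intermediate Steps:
I(h, r) = -9/34 + h/170 (I(h, r) = (h - 45)/(77 + 93) = (-45 + h)/170 = (-45 + h)*(1/170) = -9/34 + h/170)
G = -36 + 54*I*sqrt(418370)/85 (G = -36 + 9*sqrt((-9/34 + (1/170)*(-59)) + (6 + 55*(-38))) = -36 + 9*sqrt((-9/34 - 59/170) + (6 - 2090)) = -36 + 9*sqrt(-52/85 - 2084) = -36 + 9*sqrt(-177192/85) = -36 + 9*(6*I*sqrt(418370)/85) = -36 + 54*I*sqrt(418370)/85 ≈ -36.0 + 410.92*I)
-G = -(-36 + 54*I*sqrt(418370)/85) = 36 - 54*I*sqrt(418370)/85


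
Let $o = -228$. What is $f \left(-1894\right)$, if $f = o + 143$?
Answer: $160990$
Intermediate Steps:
$f = -85$ ($f = -228 + 143 = -85$)
$f \left(-1894\right) = \left(-85\right) \left(-1894\right) = 160990$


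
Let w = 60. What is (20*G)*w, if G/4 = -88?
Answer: -422400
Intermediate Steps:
G = -352 (G = 4*(-88) = -352)
(20*G)*w = (20*(-352))*60 = -7040*60 = -422400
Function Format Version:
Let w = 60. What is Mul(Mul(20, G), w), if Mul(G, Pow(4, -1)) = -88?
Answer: -422400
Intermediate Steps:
G = -352 (G = Mul(4, -88) = -352)
Mul(Mul(20, G), w) = Mul(Mul(20, -352), 60) = Mul(-7040, 60) = -422400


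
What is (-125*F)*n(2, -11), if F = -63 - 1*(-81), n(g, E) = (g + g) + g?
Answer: -13500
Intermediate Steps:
n(g, E) = 3*g (n(g, E) = 2*g + g = 3*g)
F = 18 (F = -63 + 81 = 18)
(-125*F)*n(2, -11) = (-125*18)*(3*2) = -2250*6 = -13500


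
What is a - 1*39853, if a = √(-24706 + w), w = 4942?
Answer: -39853 + 18*I*√61 ≈ -39853.0 + 140.58*I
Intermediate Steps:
a = 18*I*√61 (a = √(-24706 + 4942) = √(-19764) = 18*I*√61 ≈ 140.58*I)
a - 1*39853 = 18*I*√61 - 1*39853 = 18*I*√61 - 39853 = -39853 + 18*I*√61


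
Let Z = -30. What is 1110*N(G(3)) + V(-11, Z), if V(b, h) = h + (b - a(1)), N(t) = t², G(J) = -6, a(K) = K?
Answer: 39918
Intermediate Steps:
V(b, h) = -1 + b + h (V(b, h) = h + (b - 1*1) = h + (b - 1) = h + (-1 + b) = -1 + b + h)
1110*N(G(3)) + V(-11, Z) = 1110*(-6)² + (-1 - 11 - 30) = 1110*36 - 42 = 39960 - 42 = 39918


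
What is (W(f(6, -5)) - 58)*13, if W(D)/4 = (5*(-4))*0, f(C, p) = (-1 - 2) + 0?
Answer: -754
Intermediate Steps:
f(C, p) = -3 (f(C, p) = -3 + 0 = -3)
W(D) = 0 (W(D) = 4*((5*(-4))*0) = 4*(-20*0) = 4*0 = 0)
(W(f(6, -5)) - 58)*13 = (0 - 58)*13 = -58*13 = -754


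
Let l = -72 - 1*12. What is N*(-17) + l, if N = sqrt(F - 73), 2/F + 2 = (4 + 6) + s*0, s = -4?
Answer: -84 - 17*I*sqrt(291)/2 ≈ -84.0 - 145.0*I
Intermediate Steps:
l = -84 (l = -72 - 12 = -84)
F = 1/4 (F = 2/(-2 + ((4 + 6) - 4*0)) = 2/(-2 + (10 + 0)) = 2/(-2 + 10) = 2/8 = 2*(1/8) = 1/4 ≈ 0.25000)
N = I*sqrt(291)/2 (N = sqrt(1/4 - 73) = sqrt(-291/4) = I*sqrt(291)/2 ≈ 8.5294*I)
N*(-17) + l = (I*sqrt(291)/2)*(-17) - 84 = -17*I*sqrt(291)/2 - 84 = -84 - 17*I*sqrt(291)/2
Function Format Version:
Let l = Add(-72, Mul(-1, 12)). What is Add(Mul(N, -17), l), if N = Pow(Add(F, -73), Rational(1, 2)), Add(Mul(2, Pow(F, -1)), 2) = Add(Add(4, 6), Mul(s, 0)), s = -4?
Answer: Add(-84, Mul(Rational(-17, 2), I, Pow(291, Rational(1, 2)))) ≈ Add(-84.000, Mul(-145.00, I))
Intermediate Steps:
l = -84 (l = Add(-72, -12) = -84)
F = Rational(1, 4) (F = Mul(2, Pow(Add(-2, Add(Add(4, 6), Mul(-4, 0))), -1)) = Mul(2, Pow(Add(-2, Add(10, 0)), -1)) = Mul(2, Pow(Add(-2, 10), -1)) = Mul(2, Pow(8, -1)) = Mul(2, Rational(1, 8)) = Rational(1, 4) ≈ 0.25000)
N = Mul(Rational(1, 2), I, Pow(291, Rational(1, 2))) (N = Pow(Add(Rational(1, 4), -73), Rational(1, 2)) = Pow(Rational(-291, 4), Rational(1, 2)) = Mul(Rational(1, 2), I, Pow(291, Rational(1, 2))) ≈ Mul(8.5294, I))
Add(Mul(N, -17), l) = Add(Mul(Mul(Rational(1, 2), I, Pow(291, Rational(1, 2))), -17), -84) = Add(Mul(Rational(-17, 2), I, Pow(291, Rational(1, 2))), -84) = Add(-84, Mul(Rational(-17, 2), I, Pow(291, Rational(1, 2))))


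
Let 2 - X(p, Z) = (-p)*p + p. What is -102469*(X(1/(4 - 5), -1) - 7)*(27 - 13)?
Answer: 4303698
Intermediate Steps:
X(p, Z) = 2 + p² - p (X(p, Z) = 2 - ((-p)*p + p) = 2 - (-p² + p) = 2 - (p - p²) = 2 + (p² - p) = 2 + p² - p)
-102469*(X(1/(4 - 5), -1) - 7)*(27 - 13) = -102469*((2 + (1/(4 - 5))² - 1/(4 - 5)) - 7)*(27 - 13) = -102469*((2 + (1/(-1))² - 1/(-1)) - 7)*14 = -102469*((2 + (-1)² - 1*(-1)) - 7)*14 = -102469*((2 + 1 + 1) - 7)*14 = -102469*(4 - 7)*14 = -(-307407)*14 = -102469*(-42) = 4303698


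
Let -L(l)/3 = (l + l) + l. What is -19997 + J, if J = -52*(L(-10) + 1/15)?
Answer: -370207/15 ≈ -24680.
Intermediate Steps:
L(l) = -9*l (L(l) = -3*((l + l) + l) = -3*(2*l + l) = -9*l)
J = -70252/15 (J = -52*(-9*(-10) + 1/15) = -52*(90 + 1/15) = -52*1351/15 = -70252/15 ≈ -4683.5)
-19997 + J = -19997 - 70252/15 = -370207/15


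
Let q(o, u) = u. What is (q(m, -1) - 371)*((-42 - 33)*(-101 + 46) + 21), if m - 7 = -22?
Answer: -1542312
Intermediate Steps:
m = -15 (m = 7 - 22 = -15)
(q(m, -1) - 371)*((-42 - 33)*(-101 + 46) + 21) = (-1 - 371)*((-42 - 33)*(-101 + 46) + 21) = -372*(-75*(-55) + 21) = -372*(4125 + 21) = -372*4146 = -1542312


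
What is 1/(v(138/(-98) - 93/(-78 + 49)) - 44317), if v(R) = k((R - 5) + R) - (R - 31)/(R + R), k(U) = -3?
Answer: -5112/226522345 ≈ -2.2567e-5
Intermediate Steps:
v(R) = -3 - (-31 + R)/(2*R) (v(R) = -3 - (R - 31)/(R + R) = -3 - (-31 + R)/(2*R))
1/(v(138/(-98) - 93/(-78 + 49)) - 44317) = 1/((31 - 7*(138/(-98) - 93/(-78 + 49)))/(2*(138/(-98) - 93/(-78 + 49))) - 44317) = 1/((31 - 7*(138*(-1/98) - 93/(-29)))/(2*(138*(-1/98) - 93/(-29))) - 44317) = 1/((31 - 7*(-69/49 - 93*(-1/29)))/(2*(-69/49 - 93*(-1/29))) - 44317) = 1/((31 - 7*(-69/49 + 93/29))/(2*(-69/49 + 93/29)) - 44317) = 1/((31 - 7*2556/1421)/(2*(2556/1421)) - 44317) = 1/((1/2)*(1421/2556)*(31 - 2556/203) - 44317) = 1/((1/2)*(1421/2556)*(3737/203) - 44317) = 1/(26159/5112 - 44317) = 1/(-226522345/5112) = -5112/226522345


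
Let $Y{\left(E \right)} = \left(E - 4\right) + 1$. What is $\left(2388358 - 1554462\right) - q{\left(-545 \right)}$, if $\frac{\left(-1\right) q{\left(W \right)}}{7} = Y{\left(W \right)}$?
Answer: $830060$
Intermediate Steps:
$Y{\left(E \right)} = -3 + E$ ($Y{\left(E \right)} = \left(-4 + E\right) + 1 = -3 + E$)
$q{\left(W \right)} = 21 - 7 W$ ($q{\left(W \right)} = - 7 \left(-3 + W\right) = 21 - 7 W$)
$\left(2388358 - 1554462\right) - q{\left(-545 \right)} = \left(2388358 - 1554462\right) - \left(21 - -3815\right) = \left(2388358 - 1554462\right) - \left(21 + 3815\right) = 833896 - 3836 = 830060$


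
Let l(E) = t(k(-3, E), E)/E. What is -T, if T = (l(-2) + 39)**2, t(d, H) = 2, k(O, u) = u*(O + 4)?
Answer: -1444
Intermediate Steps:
k(O, u) = u*(4 + O)
l(E) = 2/E
T = 1444 (T = (2/(-2) + 39)**2 = (2*(-1/2) + 39)**2 = (-1 + 39)**2 = 38**2 = 1444)
-T = -1*1444 = -1444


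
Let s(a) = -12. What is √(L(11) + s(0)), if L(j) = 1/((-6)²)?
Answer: I*√431/6 ≈ 3.4601*I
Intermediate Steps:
L(j) = 1/36
√(L(11) + s(0)) = √(1/36 - 12) = √(-431/36) = I*√431/6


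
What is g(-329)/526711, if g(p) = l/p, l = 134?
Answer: -134/173287919 ≈ -7.7328e-7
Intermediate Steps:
g(p) = 134/p
g(-329)/526711 = (134/(-329))/526711 = (134*(-1/329))*(1/526711) = -134/329*1/526711 = -134/173287919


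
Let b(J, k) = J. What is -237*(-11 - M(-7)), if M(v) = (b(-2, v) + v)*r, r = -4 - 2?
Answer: 15405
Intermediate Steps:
r = -6
M(v) = 12 - 6*v (M(v) = (-2 + v)*(-6) = 12 - 6*v)
-237*(-11 - M(-7)) = -237*(-11 - (12 - 6*(-7))) = -237*(-11 - (12 + 42)) = -237*(-11 - 1*54) = -237*(-11 - 54) = -237*(-65) = 15405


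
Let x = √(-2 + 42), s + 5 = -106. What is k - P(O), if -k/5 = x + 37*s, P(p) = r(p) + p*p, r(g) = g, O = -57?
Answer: 17343 - 10*√10 ≈ 17311.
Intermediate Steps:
s = -111 (s = -5 - 106 = -111)
x = 2*√10 (x = √40 = 2*√10 ≈ 6.3246)
P(p) = p + p² (P(p) = p + p*p = p + p²)
k = 20535 - 10*√10 (k = -5*(2*√10 + 37*(-111)) = -5*(2*√10 - 4107) = -5*(-4107 + 2*√10) = 20535 - 10*√10 ≈ 20503.)
k - P(O) = (20535 - 10*√10) - (-57)*(1 - 57) = (20535 - 10*√10) - (-57)*(-56) = (20535 - 10*√10) - 1*3192 = (20535 - 10*√10) - 3192 = 17343 - 10*√10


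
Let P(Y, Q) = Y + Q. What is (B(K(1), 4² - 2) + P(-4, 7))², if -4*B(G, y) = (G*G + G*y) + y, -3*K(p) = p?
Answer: 529/1296 ≈ 0.40818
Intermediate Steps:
P(Y, Q) = Q + Y
K(p) = -p/3
B(G, y) = -y/4 - G²/4 - G*y/4 (B(G, y) = -((G*G + G*y) + y)/4 = -((G² + G*y) + y)/4 = -(y + G² + G*y)/4 = -y/4 - G²/4 - G*y/4)
(B(K(1), 4² - 2) + P(-4, 7))² = ((-(4² - 2)/4 - (-⅓*1)²/4 - (-⅓*1)*(4² - 2)/4) + (7 - 4))² = ((-(16 - 2)/4 - (-⅓)²/4 - ¼*(-⅓)*(16 - 2)) + 3)² = ((-¼*14 - ¼*⅑ - ¼*(-⅓)*14) + 3)² = ((-7/2 - 1/36 + 7/6) + 3)² = (-85/36 + 3)² = (23/36)² = 529/1296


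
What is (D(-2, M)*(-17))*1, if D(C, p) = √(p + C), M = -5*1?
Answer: -17*I*√7 ≈ -44.978*I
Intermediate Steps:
M = -5
D(C, p) = √(C + p)
(D(-2, M)*(-17))*1 = (√(-2 - 5)*(-17))*1 = (√(-7)*(-17))*1 = ((I*√7)*(-17))*1 = -17*I*√7*1 = -17*I*√7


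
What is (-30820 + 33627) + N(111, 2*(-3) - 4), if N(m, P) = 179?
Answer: 2986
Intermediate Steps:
(-30820 + 33627) + N(111, 2*(-3) - 4) = (-30820 + 33627) + 179 = 2807 + 179 = 2986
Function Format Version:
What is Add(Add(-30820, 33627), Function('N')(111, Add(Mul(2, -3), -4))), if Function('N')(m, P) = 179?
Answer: 2986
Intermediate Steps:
Add(Add(-30820, 33627), Function('N')(111, Add(Mul(2, -3), -4))) = Add(Add(-30820, 33627), 179) = Add(2807, 179) = 2986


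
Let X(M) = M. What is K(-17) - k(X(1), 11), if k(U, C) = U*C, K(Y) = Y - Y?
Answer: -11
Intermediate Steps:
K(Y) = 0
k(U, C) = C*U
K(-17) - k(X(1), 11) = 0 - 11 = -11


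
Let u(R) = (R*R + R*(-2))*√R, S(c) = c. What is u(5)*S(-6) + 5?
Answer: 5 - 90*√5 ≈ -196.25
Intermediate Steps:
u(R) = √R*(R² - 2*R) (u(R) = (R² - 2*R)*√R = √R*(R² - 2*R))
u(5)*S(-6) + 5 = (5^(3/2)*(-2 + 5))*(-6) + 5 = ((5*√5)*3)*(-6) + 5 = (15*√5)*(-6) + 5 = -90*√5 + 5 = 5 - 90*√5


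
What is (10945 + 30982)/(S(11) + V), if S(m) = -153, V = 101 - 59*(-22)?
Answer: 41927/1246 ≈ 33.649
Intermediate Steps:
V = 1399 (V = 101 + 1298 = 1399)
(10945 + 30982)/(S(11) + V) = (10945 + 30982)/(-153 + 1399) = 41927/1246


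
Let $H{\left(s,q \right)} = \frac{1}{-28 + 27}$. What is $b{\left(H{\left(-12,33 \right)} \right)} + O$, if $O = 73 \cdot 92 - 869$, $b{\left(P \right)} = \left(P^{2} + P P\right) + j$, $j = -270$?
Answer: $5579$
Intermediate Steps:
$H{\left(s,q \right)} = -1$ ($H{\left(s,q \right)} = \frac{1}{-1} = -1$)
$b{\left(P \right)} = -270 + 2 P^{2}$ ($b{\left(P \right)} = \left(P^{2} + P P\right) - 270 = \left(P^{2} + P^{2}\right) - 270 = 2 P^{2} - 270 = -270 + 2 P^{2}$)
$O = 5847$ ($O = 6716 - 869 = 5847$)
$b{\left(H{\left(-12,33 \right)} \right)} + O = \left(-270 + 2 \left(-1\right)^{2}\right) + 5847 = \left(-270 + 2 \cdot 1\right) + 5847 = \left(-270 + 2\right) + 5847 = -268 + 5847 = 5579$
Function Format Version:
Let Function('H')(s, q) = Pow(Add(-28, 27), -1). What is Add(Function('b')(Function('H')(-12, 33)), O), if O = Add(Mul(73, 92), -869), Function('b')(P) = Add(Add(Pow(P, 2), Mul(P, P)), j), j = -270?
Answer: 5579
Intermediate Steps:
Function('H')(s, q) = -1 (Function('H')(s, q) = Pow(-1, -1) = -1)
Function('b')(P) = Add(-270, Mul(2, Pow(P, 2))) (Function('b')(P) = Add(Add(Pow(P, 2), Mul(P, P)), -270) = Add(Add(Pow(P, 2), Pow(P, 2)), -270) = Add(Mul(2, Pow(P, 2)), -270) = Add(-270, Mul(2, Pow(P, 2))))
O = 5847 (O = Add(6716, -869) = 5847)
Add(Function('b')(Function('H')(-12, 33)), O) = Add(Add(-270, Mul(2, Pow(-1, 2))), 5847) = Add(Add(-270, Mul(2, 1)), 5847) = Add(Add(-270, 2), 5847) = Add(-268, 5847) = 5579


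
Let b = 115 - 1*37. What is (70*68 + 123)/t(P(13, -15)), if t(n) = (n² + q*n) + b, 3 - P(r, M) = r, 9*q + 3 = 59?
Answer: 43947/1042 ≈ 42.176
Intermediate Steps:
q = 56/9 (q = -⅓ + (⅑)*59 = -⅓ + 59/9 = 56/9 ≈ 6.2222)
b = 78 (b = 115 - 37 = 78)
P(r, M) = 3 - r
t(n) = 78 + n² + 56*n/9 (t(n) = (n² + 56*n/9) + 78 = 78 + n² + 56*n/9)
(70*68 + 123)/t(P(13, -15)) = (70*68 + 123)/(78 + (3 - 1*13)² + 56*(3 - 1*13)/9) = (4760 + 123)/(78 + (3 - 13)² + 56*(3 - 13)/9) = 4883/(78 + (-10)² + (56/9)*(-10)) = 4883/(78 + 100 - 560/9) = 4883/(1042/9) = 4883*(9/1042) = 43947/1042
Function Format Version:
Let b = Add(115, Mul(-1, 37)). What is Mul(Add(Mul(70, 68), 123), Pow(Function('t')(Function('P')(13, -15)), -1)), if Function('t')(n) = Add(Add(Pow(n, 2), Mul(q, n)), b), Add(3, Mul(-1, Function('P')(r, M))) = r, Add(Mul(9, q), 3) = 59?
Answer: Rational(43947, 1042) ≈ 42.176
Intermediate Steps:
q = Rational(56, 9) (q = Add(Rational(-1, 3), Mul(Rational(1, 9), 59)) = Add(Rational(-1, 3), Rational(59, 9)) = Rational(56, 9) ≈ 6.2222)
b = 78 (b = Add(115, -37) = 78)
Function('P')(r, M) = Add(3, Mul(-1, r))
Function('t')(n) = Add(78, Pow(n, 2), Mul(Rational(56, 9), n)) (Function('t')(n) = Add(Add(Pow(n, 2), Mul(Rational(56, 9), n)), 78) = Add(78, Pow(n, 2), Mul(Rational(56, 9), n)))
Mul(Add(Mul(70, 68), 123), Pow(Function('t')(Function('P')(13, -15)), -1)) = Mul(Add(Mul(70, 68), 123), Pow(Add(78, Pow(Add(3, Mul(-1, 13)), 2), Mul(Rational(56, 9), Add(3, Mul(-1, 13)))), -1)) = Mul(Add(4760, 123), Pow(Add(78, Pow(Add(3, -13), 2), Mul(Rational(56, 9), Add(3, -13))), -1)) = Mul(4883, Pow(Add(78, Pow(-10, 2), Mul(Rational(56, 9), -10)), -1)) = Mul(4883, Pow(Add(78, 100, Rational(-560, 9)), -1)) = Mul(4883, Pow(Rational(1042, 9), -1)) = Mul(4883, Rational(9, 1042)) = Rational(43947, 1042)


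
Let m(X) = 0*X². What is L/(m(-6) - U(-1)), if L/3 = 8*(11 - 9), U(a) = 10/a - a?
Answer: 16/3 ≈ 5.3333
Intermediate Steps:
U(a) = -a + 10/a
m(X) = 0
L = 48 (L = 3*(8*(11 - 9)) = 3*(8*2) = 3*16 = 48)
L/(m(-6) - U(-1)) = 48/(0 - (-1*(-1) + 10/(-1))) = 48/(0 - (1 + 10*(-1))) = 48/(0 - (1 - 10)) = 48/(0 - 1*(-9)) = 48/(0 + 9) = 48/9 = 48*(⅑) = 16/3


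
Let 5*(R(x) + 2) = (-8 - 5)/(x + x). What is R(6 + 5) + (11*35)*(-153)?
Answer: -6479783/110 ≈ -58907.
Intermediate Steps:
R(x) = -2 - 13/(10*x) (R(x) = -2 + ((-8 - 5)/(x + x))/5 = -2 + (-13*1/(2*x))/5 = -2 + (-13/(2*x))/5 = -2 - 13/(10*x))
R(6 + 5) + (11*35)*(-153) = (-2 - 13/(10*(6 + 5))) + (11*35)*(-153) = (-2 - 13/10/11) + 385*(-153) = (-2 - 13/10*1/11) - 58905 = (-2 - 13/110) - 58905 = -233/110 - 58905 = -6479783/110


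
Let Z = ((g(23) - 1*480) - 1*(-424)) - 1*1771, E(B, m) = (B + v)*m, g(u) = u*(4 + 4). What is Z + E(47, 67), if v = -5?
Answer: 1171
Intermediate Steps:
g(u) = 8*u (g(u) = u*8 = 8*u)
E(B, m) = m*(-5 + B) (E(B, m) = (B - 5)*m = (-5 + B)*m = m*(-5 + B))
Z = -1643 (Z = ((8*23 - 1*480) - 1*(-424)) - 1*1771 = ((184 - 480) + 424) - 1771 = (-296 + 424) - 1771 = 128 - 1771 = -1643)
Z + E(47, 67) = -1643 + 67*(-5 + 47) = -1643 + 67*42 = -1643 + 2814 = 1171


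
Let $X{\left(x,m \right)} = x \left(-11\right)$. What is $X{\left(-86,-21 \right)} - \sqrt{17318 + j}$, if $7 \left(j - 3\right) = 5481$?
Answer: $946 - 2 \sqrt{4526} \approx 811.45$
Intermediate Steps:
$j = 786$ ($j = 3 + \frac{1}{7} \cdot 5481 = 3 + 783 = 786$)
$X{\left(x,m \right)} = - 11 x$
$X{\left(-86,-21 \right)} - \sqrt{17318 + j} = \left(-11\right) \left(-86\right) - \sqrt{17318 + 786} = 946 - \sqrt{18104} = 946 - 2 \sqrt{4526}$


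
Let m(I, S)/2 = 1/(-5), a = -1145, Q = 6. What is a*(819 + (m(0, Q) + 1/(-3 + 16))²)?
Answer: -792503964/845 ≈ -9.3787e+5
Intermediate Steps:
m(I, S) = -⅖ (m(I, S) = 2/(-5) = 2*(-⅕) = -⅖)
a*(819 + (m(0, Q) + 1/(-3 + 16))²) = -1145*(819 + (-⅖ + 1/(-3 + 16))²) = -1145*(819 + (-⅖ + 1/13)²) = -1145*(819 + (-21/65)²) = -1145*(819 + 441/4225) = -1145*3460716/4225 = -792503964/845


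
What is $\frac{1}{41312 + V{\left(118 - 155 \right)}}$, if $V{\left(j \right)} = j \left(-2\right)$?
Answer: $\frac{1}{41386} \approx 2.4163 \cdot 10^{-5}$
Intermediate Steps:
$V{\left(j \right)} = - 2 j$
$\frac{1}{41312 + V{\left(118 - 155 \right)}} = \frac{1}{41312 - 2 \left(118 - 155\right)} = \frac{1}{41312 - -74} = \frac{1}{41312 + 74} = \frac{1}{41386}$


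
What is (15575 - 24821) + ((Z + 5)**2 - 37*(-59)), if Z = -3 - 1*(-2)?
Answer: -7047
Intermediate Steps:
Z = -1 (Z = -3 + 2 = -1)
(15575 - 24821) + ((Z + 5)**2 - 37*(-59)) = (15575 - 24821) + ((-1 + 5)**2 - 37*(-59)) = -9246 + (4**2 + 2183) = -9246 + (16 + 2183) = -9246 + 2199 = -7047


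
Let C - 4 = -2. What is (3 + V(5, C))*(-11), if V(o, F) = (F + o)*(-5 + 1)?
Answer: 275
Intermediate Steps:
C = 2 (C = 4 - 2 = 2)
V(o, F) = -4*F - 4*o (V(o, F) = (F + o)*(-4) = -4*F - 4*o)
(3 + V(5, C))*(-11) = (3 + (-4*2 - 4*5))*(-11) = (3 + (-8 - 20))*(-11) = (3 - 28)*(-11) = -25*(-11) = 275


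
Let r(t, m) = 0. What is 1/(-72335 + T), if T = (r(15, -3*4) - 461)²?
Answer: 1/140186 ≈ 7.1334e-6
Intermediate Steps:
T = 212521 (T = (0 - 461)² = (-461)² = 212521)
1/(-72335 + T) = 1/(-72335 + 212521) = 1/140186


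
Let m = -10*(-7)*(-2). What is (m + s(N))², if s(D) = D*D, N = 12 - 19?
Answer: 8281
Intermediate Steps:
N = -7
s(D) = D²
m = -140 (m = 70*(-2) = -140)
(m + s(N))² = (-140 + (-7)²)² = (-140 + 49)² = (-91)² = 8281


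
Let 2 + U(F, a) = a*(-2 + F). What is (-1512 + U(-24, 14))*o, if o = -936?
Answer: 1757808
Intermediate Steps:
U(F, a) = -2 + a*(-2 + F)
(-1512 + U(-24, 14))*o = (-1512 + (-2 - 2*14 - 24*14))*(-936) = (-1512 + (-2 - 28 - 336))*(-936) = (-1512 - 366)*(-936) = -1878*(-936) = 1757808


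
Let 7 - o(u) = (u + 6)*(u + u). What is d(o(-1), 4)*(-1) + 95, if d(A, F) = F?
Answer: 91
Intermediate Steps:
o(u) = 7 - 2*u*(6 + u) (o(u) = 7 - (u + 6)*(u + u) = 7 - (6 + u)*2*u = 7 - 2*u*(6 + u))
d(o(-1), 4)*(-1) + 95 = 4*(-1) + 95 = -4 + 95 = 91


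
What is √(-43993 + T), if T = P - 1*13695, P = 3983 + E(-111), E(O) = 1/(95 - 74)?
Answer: 2*I*√5920971/21 ≈ 231.74*I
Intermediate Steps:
E(O) = 1/21
P = 83644/21 (P = 3983 + 1/21 = 83644/21 ≈ 3983.0)
T = -203951/21 (T = 83644/21 - 1*13695 = 83644/21 - 13695 = -203951/21 ≈ -9712.0)
√(-43993 + T) = √(-43993 - 203951/21) = √(-1127804/21) = 2*I*√5920971/21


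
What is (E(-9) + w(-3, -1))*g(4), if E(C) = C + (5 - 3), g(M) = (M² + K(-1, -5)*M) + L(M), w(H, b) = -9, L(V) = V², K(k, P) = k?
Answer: -448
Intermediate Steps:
g(M) = -M + 2*M² (g(M) = (M² - M) + M² = -M + 2*M²)
E(C) = 2 + C (E(C) = C + 2 = 2 + C)
(E(-9) + w(-3, -1))*g(4) = ((2 - 9) - 9)*(4*(-1 + 2*4)) = (-7 - 9)*(4*(-1 + 8)) = -64*7 = -16*28 = -448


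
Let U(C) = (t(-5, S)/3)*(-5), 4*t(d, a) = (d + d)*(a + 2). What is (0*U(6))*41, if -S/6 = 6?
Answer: 0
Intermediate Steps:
S = -36 (S = -6*6 = -36)
t(d, a) = d*(2 + a)/2 (t(d, a) = ((d + d)*(a + 2))/4 = ((2*d)*(2 + a))/4 = (2*d*(2 + a))/4 = d*(2 + a)/2)
U(C) = -425/3 (U(C) = (((½)*(-5)*(2 - 36))/3)*(-5) = (((½)*(-5)*(-34))*(⅓))*(-5) = (85*(⅓))*(-5) = (85/3)*(-5) = -425/3)
(0*U(6))*41 = (0*(-425/3))*41 = 0*41 = 0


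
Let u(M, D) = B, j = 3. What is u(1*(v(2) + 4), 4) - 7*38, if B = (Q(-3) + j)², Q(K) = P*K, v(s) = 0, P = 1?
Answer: -266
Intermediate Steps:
Q(K) = K (Q(K) = 1*K = K)
B = 0 (B = (-3 + 3)² = 0² = 0)
u(M, D) = 0
u(1*(v(2) + 4), 4) - 7*38 = 0 - 7*38 = 0 - 266 = -266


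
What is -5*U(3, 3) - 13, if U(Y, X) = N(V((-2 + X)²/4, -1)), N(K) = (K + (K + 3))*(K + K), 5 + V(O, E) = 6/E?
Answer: -2103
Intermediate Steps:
V(O, E) = -5 + 6/E
N(K) = 2*K*(3 + 2*K) (N(K) = (K + (3 + K))*(2*K) = (3 + 2*K)*(2*K) = 2*K*(3 + 2*K))
U(Y, X) = 418 (U(Y, X) = 2*(-5 + 6/(-1))*(3 + 2*(-5 + 6/(-1))) = 2*(-5 + 6*(-1))*(3 + 2*(-5 + 6*(-1))) = 2*(-5 - 6)*(3 + 2*(-5 - 6)) = 2*(-11)*(3 + 2*(-11)) = 2*(-11)*(3 - 22) = 2*(-11)*(-19) = 418)
-5*U(3, 3) - 13 = -5*418 - 13 = -2090 - 13 = -2103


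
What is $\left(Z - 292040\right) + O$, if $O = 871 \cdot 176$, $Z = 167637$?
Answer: $28893$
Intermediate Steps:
$O = 153296$
$\left(Z - 292040\right) + O = \left(167637 - 292040\right) + 153296 = -124403 + 153296 = 28893$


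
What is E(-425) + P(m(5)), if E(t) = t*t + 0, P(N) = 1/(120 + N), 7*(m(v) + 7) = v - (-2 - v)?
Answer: 145041882/803 ≈ 1.8063e+5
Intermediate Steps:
m(v) = -47/7 + 2*v/7 (m(v) = -7 + (v - (-2 - v))/7 = -7 + (v + (2 + v))/7 = -7 + (2 + 2*v)/7 = -7 + (2/7 + 2*v/7) = -47/7 + 2*v/7)
E(t) = t**2 (E(t) = t**2 + 0 = t**2)
E(-425) + P(m(5)) = (-425)**2 + 1/(120 + (-47/7 + (2/7)*5)) = 180625 + 1/(120 + (-47/7 + 10/7)) = 180625 + 1/(120 - 37/7) = 180625 + 1/(803/7) = 180625 + 7/803 = 145041882/803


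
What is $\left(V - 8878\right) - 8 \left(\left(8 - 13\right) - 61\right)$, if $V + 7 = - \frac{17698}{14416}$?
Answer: $- \frac{60246105}{7208} \approx -8358.2$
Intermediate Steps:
$V = - \frac{59305}{7208}$ ($V = -7 - \frac{17698}{14416} = -7 - \frac{8849}{7208} = - \frac{59305}{7208} \approx -8.2277$)
$\left(V - 8878\right) - 8 \left(\left(8 - 13\right) - 61\right) = \left(- \frac{59305}{7208} - 8878\right) - 8 \left(\left(8 - 13\right) - 61\right) = - \frac{64051929}{7208} - 8 \left(\left(8 - 13\right) - 61\right) = - \frac{64051929}{7208} - 8 \left(-5 - 61\right) = - \frac{64051929}{7208} - -528 = - \frac{64051929}{7208} + 528 = - \frac{60246105}{7208}$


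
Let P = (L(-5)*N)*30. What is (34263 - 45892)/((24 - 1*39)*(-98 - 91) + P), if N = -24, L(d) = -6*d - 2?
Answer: 11629/17325 ≈ 0.67123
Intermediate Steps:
L(d) = -2 - 6*d
P = -20160 (P = ((-2 - 6*(-5))*(-24))*30 = ((-2 + 30)*(-24))*30 = (28*(-24))*30 = -672*30 = -20160)
(34263 - 45892)/((24 - 1*39)*(-98 - 91) + P) = (34263 - 45892)/((24 - 1*39)*(-98 - 91) - 20160) = -11629/((24 - 39)*(-189) - 20160) = -11629/(-15*(-189) - 20160) = -11629/(2835 - 20160) = -11629/(-17325) = -11629*(-1/17325) = 11629/17325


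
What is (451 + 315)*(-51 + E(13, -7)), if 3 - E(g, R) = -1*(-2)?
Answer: -38300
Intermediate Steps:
E(g, R) = 1 (E(g, R) = 3 - (-1)*(-2) = 3 - 1*2 = 3 - 2 = 1)
(451 + 315)*(-51 + E(13, -7)) = (451 + 315)*(-51 + 1) = 766*(-50) = -38300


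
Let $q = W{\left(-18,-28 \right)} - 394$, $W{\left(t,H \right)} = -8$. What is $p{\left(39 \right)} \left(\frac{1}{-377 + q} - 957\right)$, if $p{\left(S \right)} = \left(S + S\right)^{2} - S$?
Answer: $- \frac{4506571680}{779} \approx -5.7851 \cdot 10^{6}$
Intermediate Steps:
$p{\left(S \right)} = - S + 4 S^{2}$ ($p{\left(S \right)} = \left(2 S\right)^{2} - S = 4 S^{2} - S = - S + 4 S^{2}$)
$q = -402$ ($q = -8 - 394 = -402$)
$p{\left(39 \right)} \left(\frac{1}{-377 + q} - 957\right) = 39 \left(-1 + 4 \cdot 39\right) \left(\frac{1}{-377 - 402} - 957\right) = 39 \left(-1 + 156\right) \left(\frac{1}{-779} - 957\right) = 39 \cdot 155 \left(- \frac{1}{779} - 957\right) = 6045 \left(- \frac{745504}{779}\right) = - \frac{4506571680}{779}$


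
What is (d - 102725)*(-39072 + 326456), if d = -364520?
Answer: -134278737080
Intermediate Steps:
(d - 102725)*(-39072 + 326456) = (-364520 - 102725)*(-39072 + 326456) = -467245*287384 = -134278737080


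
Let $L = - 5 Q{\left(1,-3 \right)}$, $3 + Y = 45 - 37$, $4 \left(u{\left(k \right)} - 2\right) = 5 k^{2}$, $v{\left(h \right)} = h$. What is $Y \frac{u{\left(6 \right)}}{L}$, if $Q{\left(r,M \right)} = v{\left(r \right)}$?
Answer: $-47$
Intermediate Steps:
$u{\left(k \right)} = 2 + \frac{5 k^{2}}{4}$
$Q{\left(r,M \right)} = r$
$Y = 5$ ($Y = -3 + \left(45 - 37\right) = -3 + 8 = 5$)
$L = -5$ ($L = \left(-5\right) 1 = -5$)
$Y \frac{u{\left(6 \right)}}{L} = 5 \frac{2 + \frac{5 \cdot 6^{2}}{4}}{-5} = 5 \left(2 + \frac{5}{4} \cdot 36\right) \left(- \frac{1}{5}\right) = 5 \left(2 + 45\right) \left(- \frac{1}{5}\right) = 5 \cdot 47 \left(- \frac{1}{5}\right) = 5 \left(- \frac{47}{5}\right) = -47$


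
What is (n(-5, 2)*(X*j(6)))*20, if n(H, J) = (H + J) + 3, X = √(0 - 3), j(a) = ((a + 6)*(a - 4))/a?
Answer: 0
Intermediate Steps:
j(a) = (-4 + a)*(6 + a)/a (j(a) = ((6 + a)*(-4 + a))/a = ((-4 + a)*(6 + a))/a = (-4 + a)*(6 + a)/a)
X = I*√3 (X = √(-3) = I*√3 ≈ 1.732*I)
n(H, J) = 3 + H + J
(n(-5, 2)*(X*j(6)))*20 = ((3 - 5 + 2)*((I*√3)*(2 + 6 - 24/6)))*20 = (0*((I*√3)*(2 + 6 - 24*⅙)))*20 = (0*((I*√3)*(2 + 6 - 4)))*20 = (0*((I*√3)*4))*20 = (0*(4*I*√3))*20 = 0*20 = 0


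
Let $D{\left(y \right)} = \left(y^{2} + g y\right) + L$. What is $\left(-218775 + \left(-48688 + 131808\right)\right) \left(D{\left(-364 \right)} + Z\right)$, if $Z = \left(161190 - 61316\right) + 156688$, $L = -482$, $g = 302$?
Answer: $-37799994440$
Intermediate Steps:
$D{\left(y \right)} = -482 + y^{2} + 302 y$ ($D{\left(y \right)} = \left(y^{2} + 302 y\right) - 482 = -482 + y^{2} + 302 y$)
$Z = 256562$ ($Z = 99874 + 156688 = 256562$)
$\left(-218775 + \left(-48688 + 131808\right)\right) \left(D{\left(-364 \right)} + Z\right) = \left(-218775 + \left(-48688 + 131808\right)\right) \left(\left(-482 + \left(-364\right)^{2} + 302 \left(-364\right)\right) + 256562\right) = \left(-218775 + 83120\right) \left(\left(-482 + 132496 - 109928\right) + 256562\right) = - 135655 \left(22086 + 256562\right) = \left(-135655\right) 278648 = -37799994440$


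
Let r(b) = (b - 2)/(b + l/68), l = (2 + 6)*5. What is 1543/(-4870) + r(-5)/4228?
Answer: -6981511/22061100 ≈ -0.31646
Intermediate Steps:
l = 40 (l = 8*5 = 40)
r(b) = (-2 + b)/(10/17 + b) (r(b) = (b - 2)/(b + 40/68) = (-2 + b)/(b + 40*(1/68)) = (-2 + b)/(b + 10/17) = (-2 + b)/(10/17 + b))
1543/(-4870) + r(-5)/4228 = 1543/(-4870) + (17*(-2 - 5)/(10 + 17*(-5)))/4228 = 1543*(-1/4870) + (17*(-7)/(10 - 85))*(1/4228) = -1543/4870 + (17*(-7)/(-75))*(1/4228) = -1543/4870 + (17*(-1/75)*(-7))*(1/4228) = -1543/4870 + (119/75)*(1/4228) = -1543/4870 + 17/45300 = -6981511/22061100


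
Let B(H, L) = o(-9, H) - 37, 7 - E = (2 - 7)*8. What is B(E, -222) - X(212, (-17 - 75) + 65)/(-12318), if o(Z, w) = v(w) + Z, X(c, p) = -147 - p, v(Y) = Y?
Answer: 2033/2053 ≈ 0.99026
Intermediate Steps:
E = 47 (E = 7 - (2 - 7)*8 = 7 - (-5)*8 = 7 - 1*(-40) = 7 + 40 = 47)
o(Z, w) = Z + w (o(Z, w) = w + Z = Z + w)
B(H, L) = -46 + H (B(H, L) = (-9 + H) - 37 = -46 + H)
B(E, -222) - X(212, (-17 - 75) + 65)/(-12318) = (-46 + 47) - (-147 - ((-17 - 75) + 65))/(-12318) = 1 - (-147 - (-92 + 65))*(-1)/12318 = 1 - (-147 - 1*(-27))*(-1)/12318 = 1 - (-147 + 27)*(-1)/12318 = 1 - (-120)*(-1)/12318 = 1 - 1*20/2053 = 1 - 20/2053 = 2033/2053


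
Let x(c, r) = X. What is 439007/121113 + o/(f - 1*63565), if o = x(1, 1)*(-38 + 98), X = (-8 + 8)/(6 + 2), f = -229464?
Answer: 439007/121113 ≈ 3.6248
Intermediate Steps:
X = 0 (X = 0/8 = 0*(⅛) = 0)
x(c, r) = 0
o = 0 (o = 0*(-38 + 98) = 0*60 = 0)
439007/121113 + o/(f - 1*63565) = 439007/121113 + 0/(-229464 - 1*63565) = 439007*(1/121113) + 0/(-229464 - 63565) = 439007/121113 + 0/(-293029) = 439007/121113 + 0*(-1/293029) = 439007/121113 + 0 = 439007/121113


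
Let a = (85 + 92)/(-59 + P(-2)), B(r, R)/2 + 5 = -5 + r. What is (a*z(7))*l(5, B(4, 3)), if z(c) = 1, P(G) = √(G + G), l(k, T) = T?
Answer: 125316/3485 + 4248*I/3485 ≈ 35.959 + 1.2189*I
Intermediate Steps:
B(r, R) = -20 + 2*r (B(r, R) = -10 + 2*(-5 + r) = -10 + (-10 + 2*r) = -20 + 2*r)
P(G) = √2*√G (P(G) = √(2*G) = √2*√G)
a = 177*(-59 - 2*I)/3485 (a = (85 + 92)/(-59 + √2*√(-2)) = 177/(-59 + √2*(I*√2)) = 177/(-59 + 2*I) = 177*((-59 - 2*I)/3485) = 177*(-59 - 2*I)/3485 ≈ -2.9966 - 0.10158*I)
(a*z(7))*l(5, B(4, 3)) = ((-10443/3485 - 354*I/3485)*1)*(-20 + 2*4) = (-10443/3485 - 354*I/3485)*(-20 + 8) = (-10443/3485 - 354*I/3485)*(-12) = 125316/3485 + 4248*I/3485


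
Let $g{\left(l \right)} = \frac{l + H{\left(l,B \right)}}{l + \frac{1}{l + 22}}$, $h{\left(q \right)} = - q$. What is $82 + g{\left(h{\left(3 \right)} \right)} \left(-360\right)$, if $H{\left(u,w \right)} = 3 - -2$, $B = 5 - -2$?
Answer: $\frac{2284}{7} \approx 326.29$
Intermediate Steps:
$B = 7$ ($B = 5 + 2 = 7$)
$H{\left(u,w \right)} = 5$ ($H{\left(u,w \right)} = 3 + 2 = 5$)
$g{\left(l \right)} = \frac{5 + l}{l + \frac{1}{22 + l}}$ ($g{\left(l \right)} = \frac{l + 5}{l + \frac{1}{l + 22}} = \frac{5 + l}{l + \frac{1}{22 + l}}$)
$82 + g{\left(h{\left(3 \right)} \right)} \left(-360\right) = 82 + \frac{110 + \left(\left(-1\right) 3\right)^{2} + 27 \left(\left(-1\right) 3\right)}{1 + \left(\left(-1\right) 3\right)^{2} + 22 \left(\left(-1\right) 3\right)} \left(-360\right) = 82 + \frac{110 + \left(-3\right)^{2} + 27 \left(-3\right)}{1 + \left(-3\right)^{2} + 22 \left(-3\right)} \left(-360\right) = 82 + \frac{110 + 9 - 81}{1 + 9 - 66} \left(-360\right) = 82 + \frac{1}{-56} \cdot 38 \left(-360\right) = 82 + \left(- \frac{1}{56}\right) 38 \left(-360\right) = 82 - - \frac{1710}{7} = 82 + \frac{1710}{7} = \frac{2284}{7}$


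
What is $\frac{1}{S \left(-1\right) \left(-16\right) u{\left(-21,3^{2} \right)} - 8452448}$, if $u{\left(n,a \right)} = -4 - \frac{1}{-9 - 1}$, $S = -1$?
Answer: $- \frac{5}{42261928} \approx -1.1831 \cdot 10^{-7}$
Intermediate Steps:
$u{\left(n,a \right)} = - \frac{39}{10}$ ($u{\left(n,a \right)} = -4 - \frac{1}{-10} = -4 - - \frac{1}{10} = -4 + \frac{1}{10} = - \frac{39}{10}$)
$\frac{1}{S \left(-1\right) \left(-16\right) u{\left(-21,3^{2} \right)} - 8452448} = \frac{1}{\left(-1\right) \left(-1\right) \left(-16\right) \left(- \frac{39}{10}\right) - 8452448} = \frac{1}{1 \left(-16\right) \left(- \frac{39}{10}\right) - 8452448} = \frac{1}{\left(-16\right) \left(- \frac{39}{10}\right) - 8452448} = \frac{1}{\frac{312}{5} - 8452448} = \frac{1}{- \frac{42261928}{5}} = - \frac{5}{42261928}$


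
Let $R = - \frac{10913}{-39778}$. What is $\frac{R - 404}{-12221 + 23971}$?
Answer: $- \frac{16059399}{467391500} \approx -0.03436$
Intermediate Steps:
$R = \frac{10913}{39778}$ ($R = \left(-10913\right) \left(- \frac{1}{39778}\right) = \frac{10913}{39778} \approx 0.27435$)
$\frac{R - 404}{-12221 + 23971} = \frac{\frac{10913}{39778} - 404}{-12221 + 23971} = - \frac{16059399}{39778 \cdot 11750} = \left(- \frac{16059399}{39778}\right) \frac{1}{11750} = - \frac{16059399}{467391500}$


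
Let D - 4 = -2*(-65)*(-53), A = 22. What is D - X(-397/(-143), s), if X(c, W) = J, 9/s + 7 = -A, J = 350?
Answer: -7236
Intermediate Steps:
s = -9/29 (s = 9/(-7 - 1*22) = 9/(-7 - 22) = 9/(-29) = 9*(-1/29) = -9/29 ≈ -0.31034)
X(c, W) = 350
D = -6886 (D = 4 - 2*(-65)*(-53) = 4 + 130*(-53) = 4 - 6890 = -6886)
D - X(-397/(-143), s) = -6886 - 1*350 = -6886 - 350 = -7236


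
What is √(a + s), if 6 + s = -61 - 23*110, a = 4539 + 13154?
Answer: 2*√3774 ≈ 122.87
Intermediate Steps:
a = 17693
s = -2597 (s = -6 + (-61 - 23*110) = -6 + (-61 - 2530) = -6 - 2591 = -2597)
√(a + s) = √(17693 - 2597) = √15096 = 2*√3774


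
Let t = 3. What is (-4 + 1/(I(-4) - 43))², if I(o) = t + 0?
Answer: 25921/1600 ≈ 16.201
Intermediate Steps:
I(o) = 3 (I(o) = 3 + 0 = 3)
(-4 + 1/(I(-4) - 43))² = (-4 + 1/(3 - 43))² = (-4 + 1/(-40))² = (-4 - 1/40)² = (-161/40)² = 25921/1600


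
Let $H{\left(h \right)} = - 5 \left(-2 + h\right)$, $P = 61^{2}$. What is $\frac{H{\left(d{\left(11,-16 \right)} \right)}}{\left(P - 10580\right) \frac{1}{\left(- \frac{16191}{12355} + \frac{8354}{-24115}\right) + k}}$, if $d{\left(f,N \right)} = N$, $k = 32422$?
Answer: $- \frac{4967662509522}{11677577821} \approx -425.4$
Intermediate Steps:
$P = 3721$
$H{\left(h \right)} = 10 - 5 h$
$\frac{H{\left(d{\left(11,-16 \right)} \right)}}{\left(P - 10580\right) \frac{1}{\left(- \frac{16191}{12355} + \frac{8354}{-24115}\right) + k}} = \frac{10 - -80}{\left(3721 - 10580\right) \frac{1}{\left(- \frac{16191}{12355} + \frac{8354}{-24115}\right) + 32422}} = \frac{10 + 80}{\left(-6859\right) \frac{1}{\left(\left(-16191\right) \frac{1}{12355} + 8354 \left(- \frac{1}{24115}\right)\right) + 32422}} = \frac{90}{\left(-6859\right) \frac{1}{\left(- \frac{2313}{1765} - \frac{8354}{24115}\right) + 32422}} = \frac{90}{\left(-6859\right) \frac{1}{- \frac{14104561}{8512595} + 32422}} = \frac{90}{\left(-6859\right) \frac{1}{\frac{275981250529}{8512595}}} = \frac{90}{\left(-6859\right) \frac{8512595}{275981250529}} = \frac{90}{- \frac{58387889105}{275981250529}} = 90 \left(- \frac{275981250529}{58387889105}\right) = - \frac{4967662509522}{11677577821}$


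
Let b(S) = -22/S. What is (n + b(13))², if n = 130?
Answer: 2782224/169 ≈ 16463.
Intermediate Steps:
(n + b(13))² = (130 - 22/13)² = (1668/13)² = 2782224/169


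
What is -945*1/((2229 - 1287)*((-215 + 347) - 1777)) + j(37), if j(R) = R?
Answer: 546055/14758 ≈ 37.001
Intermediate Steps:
-945*1/((2229 - 1287)*((-215 + 347) - 1777)) + j(37) = -945*1/((2229 - 1287)*((-215 + 347) - 1777)) + 37 = -945*1/(942*(132 - 1777)) + 37 = -945/(942*(-1645)) + 37 = -945/(-1549590) + 37 = -945*(-1/1549590) + 37 = 9/14758 + 37 = 546055/14758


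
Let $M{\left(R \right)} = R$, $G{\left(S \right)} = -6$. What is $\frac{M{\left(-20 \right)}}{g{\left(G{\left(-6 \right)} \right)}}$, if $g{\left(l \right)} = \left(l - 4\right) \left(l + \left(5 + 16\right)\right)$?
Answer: $\frac{2}{15} \approx 0.13333$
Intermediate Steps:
$g{\left(l \right)} = \left(-4 + l\right) \left(21 + l\right)$ ($g{\left(l \right)} = \left(-4 + l\right) \left(l + 21\right) = \left(-4 + l\right) \left(21 + l\right)$)
$\frac{M{\left(-20 \right)}}{g{\left(G{\left(-6 \right)} \right)}} = \frac{1}{-84 + \left(-6\right)^{2} + 17 \left(-6\right)} \left(-20\right) = \frac{1}{-84 + 36 - 102} \left(-20\right) = \frac{1}{-150} \left(-20\right) = \left(- \frac{1}{150}\right) \left(-20\right) = \frac{2}{15}$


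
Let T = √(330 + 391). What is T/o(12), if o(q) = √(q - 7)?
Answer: √3605/5 ≈ 12.008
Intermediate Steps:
o(q) = √(-7 + q)
T = √721 ≈ 26.851
T/o(12) = √721/(√(-7 + 12)) = √721/(√5) = √721*(√5/5) = √3605/5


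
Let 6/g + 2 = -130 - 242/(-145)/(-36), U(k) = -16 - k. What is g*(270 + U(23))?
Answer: -328860/31331 ≈ -10.496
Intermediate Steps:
g = -15660/344641 (g = 6/(-2 + (-130 - 242/(-145)/(-36))) = 6/(-2 + (-130 - 242*(-1/145)*(-1/36))) = 6/(-2 + (-130 + (242/145)*(-1/36))) = 6/(-2 + (-130 - 121/2610)) = 6/(-2 - 339421/2610) = 6/(-344641/2610) = 6*(-2610/344641) = -15660/344641 ≈ -0.045439)
g*(270 + U(23)) = -15660*(270 + (-16 - 1*23))/344641 = -15660*(270 + (-16 - 23))/344641 = -15660*(270 - 39)/344641 = -15660/344641*231 = -328860/31331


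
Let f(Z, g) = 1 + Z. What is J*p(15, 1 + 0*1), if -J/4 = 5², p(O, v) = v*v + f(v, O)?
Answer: -300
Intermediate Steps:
p(O, v) = 1 + v + v² (p(O, v) = v*v + (1 + v) = v² + (1 + v) = 1 + v + v²)
J = -100 (J = -4*5² = -4*25 = -100)
J*p(15, 1 + 0*1) = -100*(1 + (1 + 0*1) + (1 + 0*1)²) = -100*(1 + (1 + 0) + (1 + 0)²) = -100*(1 + 1 + 1²) = -100*(1 + 1 + 1) = -100*3 = -300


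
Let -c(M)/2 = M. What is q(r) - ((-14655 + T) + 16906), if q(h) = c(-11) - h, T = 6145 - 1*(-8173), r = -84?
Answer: -16463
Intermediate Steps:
c(M) = -2*M
T = 14318 (T = 6145 + 8173 = 14318)
q(h) = 22 - h (q(h) = -2*(-11) - h = 22 - h)
q(r) - ((-14655 + T) + 16906) = (22 - 1*(-84)) - ((-14655 + 14318) + 16906) = (22 + 84) - (-337 + 16906) = 106 - 1*16569 = 106 - 16569 = -16463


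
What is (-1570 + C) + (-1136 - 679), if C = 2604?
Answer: -781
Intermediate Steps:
(-1570 + C) + (-1136 - 679) = (-1570 + 2604) + (-1136 - 679) = 1034 - 1815 = -781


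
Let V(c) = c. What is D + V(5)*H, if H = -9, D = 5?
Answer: -40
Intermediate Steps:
D + V(5)*H = 5 + 5*(-9) = 5 - 45 = -40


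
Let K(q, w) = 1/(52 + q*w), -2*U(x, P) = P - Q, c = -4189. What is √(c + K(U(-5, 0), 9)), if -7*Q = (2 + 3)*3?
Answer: 3*I*√163672151/593 ≈ 64.722*I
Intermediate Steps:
Q = -15/7 (Q = -(2 + 3)*3/7 = -5*3/7 = -⅐*15 = -15/7 ≈ -2.1429)
U(x, P) = -15/14 - P/2 (U(x, P) = -(P - 1*(-15/7))/2 = -(P + 15/7)/2 = -(15/7 + P)/2 = -15/14 - P/2)
√(c + K(U(-5, 0), 9)) = √(-4189 + 1/(52 + (-15/14 - ½*0)*9)) = √(-4189 + 1/(52 + (-15/14 + 0)*9)) = √(-4189 + 1/(52 - 15/14*9)) = √(-4189 + 1/(52 - 135/14)) = √(-4189 + 1/(593/14)) = √(-4189 + 14/593) = √(-2484063/593) = 3*I*√163672151/593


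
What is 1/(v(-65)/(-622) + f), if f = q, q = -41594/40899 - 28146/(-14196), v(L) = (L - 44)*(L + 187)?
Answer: 30094547574/672465654421 ≈ 0.044753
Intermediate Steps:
v(L) = (-44 + L)*(187 + L)
q = 93445805/96767034 (q = -41594*1/40899 - 28146*(-1/14196) = -41594/40899 + 4691/2366 = 93445805/96767034 ≈ 0.96568)
f = 93445805/96767034 ≈ 0.96568
1/(v(-65)/(-622) + f) = 1/((-8228 + (-65)² + 143*(-65))/(-622) + 93445805/96767034) = 1/((-8228 + 4225 - 9295)*(-1/622) + 93445805/96767034) = 1/(-13298*(-1/622) + 93445805/96767034) = 1/(6649/311 + 93445805/96767034) = 1/(672465654421/30094547574) = 30094547574/672465654421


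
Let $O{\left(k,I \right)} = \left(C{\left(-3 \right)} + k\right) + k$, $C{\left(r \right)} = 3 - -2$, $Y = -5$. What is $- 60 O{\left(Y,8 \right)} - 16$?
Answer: $284$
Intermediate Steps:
$C{\left(r \right)} = 5$ ($C{\left(r \right)} = 3 + 2 = 5$)
$O{\left(k,I \right)} = 5 + 2 k$ ($O{\left(k,I \right)} = \left(5 + k\right) + k = 5 + 2 k$)
$- 60 O{\left(Y,8 \right)} - 16 = - 60 \left(5 + 2 \left(-5\right)\right) - 16 = - 60 \left(5 - 10\right) - 16 = \left(-60\right) \left(-5\right) - 16 = 300 - 16 = 284$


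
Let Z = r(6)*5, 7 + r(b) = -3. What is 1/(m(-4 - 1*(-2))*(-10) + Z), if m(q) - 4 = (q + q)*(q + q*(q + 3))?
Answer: -1/250 ≈ -0.0040000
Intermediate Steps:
r(b) = -10 (r(b) = -7 - 3 = -10)
Z = -50 (Z = -10*5 = -50)
m(q) = 4 + 2*q*(q + q*(3 + q)) (m(q) = 4 + (q + q)*(q + q*(q + 3)) = 4 + (2*q)*(q + q*(3 + q)) = 4 + 2*q*(q + q*(3 + q)))
1/(m(-4 - 1*(-2))*(-10) + Z) = 1/((4 + 2*(-4 - 1*(-2))³ + 8*(-4 - 1*(-2))²)*(-10) - 50) = 1/((4 + 2*(-4 + 2)³ + 8*(-4 + 2)²)*(-10) - 50) = 1/((4 + 2*(-2)³ + 8*(-2)²)*(-10) - 50) = 1/((4 + 2*(-8) + 8*4)*(-10) - 50) = 1/((4 - 16 + 32)*(-10) - 50) = 1/(20*(-10) - 50) = 1/(-200 - 50) = 1/(-250) = -1/250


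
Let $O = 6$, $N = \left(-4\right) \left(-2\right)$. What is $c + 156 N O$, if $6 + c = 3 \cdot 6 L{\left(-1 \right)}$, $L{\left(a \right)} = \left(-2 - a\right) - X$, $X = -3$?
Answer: $7518$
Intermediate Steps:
$L{\left(a \right)} = 1 - a$ ($L{\left(a \right)} = \left(-2 - a\right) - -3 = \left(-2 - a\right) + 3 = 1 - a$)
$N = 8$
$c = 30$ ($c = -6 + 3 \cdot 6 \left(1 - -1\right) = -6 + 18 \left(1 + 1\right) = -6 + 18 \cdot 2 = -6 + 36 = 30$)
$c + 156 N O = 30 + 156 \cdot 8 \cdot 6 = 30 + 156 \cdot 48 = 30 + 7488 = 7518$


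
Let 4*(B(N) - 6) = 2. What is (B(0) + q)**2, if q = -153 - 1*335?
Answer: 927369/4 ≈ 2.3184e+5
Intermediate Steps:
B(N) = 13/2 (B(N) = 6 + (1/4)*2 = 6 + 1/2 = 13/2)
q = -488 (q = -153 - 335 = -488)
(B(0) + q)**2 = (13/2 - 488)**2 = (-963/2)**2 = 927369/4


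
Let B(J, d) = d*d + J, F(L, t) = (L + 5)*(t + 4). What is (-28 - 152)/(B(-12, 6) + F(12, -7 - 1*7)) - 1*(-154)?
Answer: 11332/73 ≈ 155.23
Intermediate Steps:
F(L, t) = (4 + t)*(5 + L) (F(L, t) = (5 + L)*(4 + t) = (4 + t)*(5 + L))
B(J, d) = J + d**2 (B(J, d) = d**2 + J = J + d**2)
(-28 - 152)/(B(-12, 6) + F(12, -7 - 1*7)) - 1*(-154) = (-28 - 152)/((-12 + 6**2) + (20 + 4*12 + 5*(-7 - 1*7) + 12*(-7 - 1*7))) - 1*(-154) = -180/((-12 + 36) + (20 + 48 + 5*(-7 - 7) + 12*(-7 - 7))) + 154 = -180/(24 + (20 + 48 + 5*(-14) + 12*(-14))) + 154 = -180/(24 + (20 + 48 - 70 - 168)) + 154 = -180/(24 - 170) + 154 = -180/(-146) + 154 = -180*(-1/146) + 154 = 90/73 + 154 = 11332/73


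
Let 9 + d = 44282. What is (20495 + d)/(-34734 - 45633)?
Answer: -64768/80367 ≈ -0.80590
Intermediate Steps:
d = 44273 (d = -9 + 44282 = 44273)
(20495 + d)/(-34734 - 45633) = (20495 + 44273)/(-34734 - 45633) = 64768/(-80367) = 64768*(-1/80367) = -64768/80367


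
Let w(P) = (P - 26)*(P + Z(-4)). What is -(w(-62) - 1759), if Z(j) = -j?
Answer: -3345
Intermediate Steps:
w(P) = (-26 + P)*(4 + P) (w(P) = (P - 26)*(P - 1*(-4)) = (-26 + P)*(P + 4) = (-26 + P)*(4 + P))
-(w(-62) - 1759) = -((-104 + (-62)² - 22*(-62)) - 1759) = -((-104 + 3844 + 1364) - 1759) = -(5104 - 1759) = -1*3345 = -3345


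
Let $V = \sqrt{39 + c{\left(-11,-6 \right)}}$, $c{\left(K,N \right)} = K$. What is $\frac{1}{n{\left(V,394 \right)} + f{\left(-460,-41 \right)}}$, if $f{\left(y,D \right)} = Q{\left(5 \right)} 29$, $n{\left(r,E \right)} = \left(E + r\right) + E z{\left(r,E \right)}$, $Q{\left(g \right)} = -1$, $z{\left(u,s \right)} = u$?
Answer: $- \frac{73}{847095} + \frac{158 \sqrt{7}}{847095} \approx 0.00040731$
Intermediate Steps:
$V = 2 \sqrt{7}$ ($V = \sqrt{39 - 11} = \sqrt{28} = 2 \sqrt{7} \approx 5.2915$)
$n{\left(r,E \right)} = E + r + E r$ ($n{\left(r,E \right)} = \left(E + r\right) + E r = E + r + E r$)
$f{\left(y,D \right)} = -29$ ($f{\left(y,D \right)} = \left(-1\right) 29 = -29$)
$\frac{1}{n{\left(V,394 \right)} + f{\left(-460,-41 \right)}} = \frac{1}{\left(394 + 2 \sqrt{7} + 394 \cdot 2 \sqrt{7}\right) - 29} = \frac{1}{\left(394 + 2 \sqrt{7} + 788 \sqrt{7}\right) - 29} = \frac{1}{\left(394 + 790 \sqrt{7}\right) - 29} = \frac{1}{365 + 790 \sqrt{7}}$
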